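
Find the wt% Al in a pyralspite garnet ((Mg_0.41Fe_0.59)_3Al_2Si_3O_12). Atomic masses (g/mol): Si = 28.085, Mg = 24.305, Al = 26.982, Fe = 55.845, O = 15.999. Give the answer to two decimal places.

M((Mg_0.41Fe_0.59)_3Al_2Si_3O_12) = 458.948 g/mol.
Al contributes 2 × 26.982 = 53.964 g per mole.
53.964/458.948 = 0.1176 → 11.76%.

11.76 mass %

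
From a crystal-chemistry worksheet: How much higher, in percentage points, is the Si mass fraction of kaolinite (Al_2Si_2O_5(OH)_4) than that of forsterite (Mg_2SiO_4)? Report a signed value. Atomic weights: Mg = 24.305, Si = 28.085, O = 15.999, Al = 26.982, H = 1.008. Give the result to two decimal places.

1.80 percentage points

M(Al_2Si_2O_5(OH)_4) = 258.157 g/mol, so wt% Si = 56.170/258.157 × 100 = 21.76%.
M(Mg_2SiO_4) = 140.691 g/mol, so wt% Si = 28.085/140.691 × 100 = 19.96%.
21.76 − 19.96 = 1.80 pp.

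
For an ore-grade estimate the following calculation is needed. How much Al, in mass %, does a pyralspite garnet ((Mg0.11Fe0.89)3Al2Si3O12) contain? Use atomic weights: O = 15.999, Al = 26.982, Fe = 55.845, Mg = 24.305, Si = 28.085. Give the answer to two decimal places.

Formula mass = 0.33×24.305 + 2.67×55.845 + 2×26.982 + 3×28.085 + 12×15.999 = 487.334 g/mol, of which 53.964 g is Al.
So Al makes up 53.964/487.334 = 0.1107 of the mass, i.e. 11.07%.

11.07 mass %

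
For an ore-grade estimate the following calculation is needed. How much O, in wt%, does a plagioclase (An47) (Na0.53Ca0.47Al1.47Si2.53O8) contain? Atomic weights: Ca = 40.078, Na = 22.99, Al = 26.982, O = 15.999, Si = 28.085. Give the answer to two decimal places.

M(Na0.53Ca0.47Al1.47Si2.53O8) = 269.732 g/mol.
O contributes 8 × 15.999 = 127.992 g per mole.
127.992/269.732 = 0.4745 → 47.45%.

47.45 wt%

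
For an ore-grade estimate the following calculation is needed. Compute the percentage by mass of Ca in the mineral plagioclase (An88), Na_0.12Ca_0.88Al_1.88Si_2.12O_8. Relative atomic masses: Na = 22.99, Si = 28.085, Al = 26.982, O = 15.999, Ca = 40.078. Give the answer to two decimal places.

Formula mass = 0.12*22.99 + 0.88*40.078 + 1.88*26.982 + 2.12*28.085 + 8*15.999 = 276.286 g/mol, of which 35.269 g is Ca.
So Ca makes up 35.269/276.286 = 0.1277 of the mass, i.e. 12.77%.

12.77 weight percent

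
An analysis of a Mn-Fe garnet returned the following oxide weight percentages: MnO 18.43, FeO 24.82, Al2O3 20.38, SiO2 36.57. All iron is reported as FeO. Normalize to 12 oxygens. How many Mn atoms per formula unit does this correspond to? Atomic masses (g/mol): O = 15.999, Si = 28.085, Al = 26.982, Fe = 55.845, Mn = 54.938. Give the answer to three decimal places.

1.287 Mn apfu

MnO: 18.43/70.937 = 0.25981 mol → 0.25981 mol Mn, 0.25981 mol O.
FeO: 24.82/71.844 = 0.34547 mol → 0.34547 mol Fe, 0.34547 mol O.
Al2O3: 20.38/101.961 = 0.19988 mol → 0.39976 mol Al, 0.59964 mol O.
SiO2: 36.57/60.083 = 0.60866 mol → 0.60866 mol Si, 1.21732 mol O.
Total oxygen = 2.42224 mol. Normalization factor = 12/2.42224 = 4.95409.
Mn per 12 O = 0.25981 × 4.95409 = 1.287.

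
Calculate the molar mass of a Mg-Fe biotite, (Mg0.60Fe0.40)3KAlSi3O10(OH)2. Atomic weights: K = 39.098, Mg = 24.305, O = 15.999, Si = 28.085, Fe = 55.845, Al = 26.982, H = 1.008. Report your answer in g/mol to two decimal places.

Mg: 1.80 × 24.305 = 43.7490
Fe: 1.20 × 55.845 = 67.0140
K: 1 × 39.098 = 39.0980
Al: 1 × 26.982 = 26.9820
Si: 3 × 28.085 = 84.2550
O: 12 × 15.999 = 191.9880
H: 2 × 1.008 = 2.0160
Summing the contributions gives the formula mass.

455.10 g/mol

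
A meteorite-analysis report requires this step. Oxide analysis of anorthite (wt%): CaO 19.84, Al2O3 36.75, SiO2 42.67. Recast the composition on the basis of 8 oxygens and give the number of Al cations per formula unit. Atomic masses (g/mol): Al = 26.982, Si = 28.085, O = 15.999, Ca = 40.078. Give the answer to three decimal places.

2.020 Al apfu

CaO: 19.84/56.077 = 0.35380 mol → 0.35380 mol Ca, 0.35380 mol O.
Al2O3: 36.75/101.961 = 0.36043 mol → 0.72086 mol Al, 1.08129 mol O.
SiO2: 42.67/60.083 = 0.71018 mol → 0.71018 mol Si, 1.42036 mol O.
Total oxygen = 2.85545 mol. Normalization factor = 8/2.85545 = 2.80166.
Al per 8 O = 0.72086 × 2.80166 = 2.020.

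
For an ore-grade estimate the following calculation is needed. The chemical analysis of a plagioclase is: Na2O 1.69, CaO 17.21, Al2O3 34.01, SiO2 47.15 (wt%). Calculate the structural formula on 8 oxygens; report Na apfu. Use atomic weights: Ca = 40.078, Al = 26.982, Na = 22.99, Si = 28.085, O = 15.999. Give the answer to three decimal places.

0.150 Na apfu

Na2O (M=61.979): mol = 0.02727; Na = 0.05454, O = 0.02727.
CaO (M=56.077): mol = 0.30690; Ca = 0.30690, O = 0.30690.
Al2O3 (M=101.961): mol = 0.33356; Al = 0.66712, O = 1.00068.
SiO2 (M=60.083): mol = 0.78475; Si = 0.78475, O = 1.56950.
ΣO = 2.90435; factor = 8/ΣO = 2.75449.
Na apfu = 0.05454 × 2.75449 = 0.150.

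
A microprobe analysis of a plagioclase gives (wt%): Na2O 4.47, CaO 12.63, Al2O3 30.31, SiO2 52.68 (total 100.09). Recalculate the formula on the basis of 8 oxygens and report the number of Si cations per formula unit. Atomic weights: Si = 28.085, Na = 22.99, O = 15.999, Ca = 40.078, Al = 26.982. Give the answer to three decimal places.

2.384 Si apfu

Na2O: 4.47/61.979 = 0.07212 mol → 0.14424 mol Na, 0.07212 mol O.
CaO: 12.63/56.077 = 0.22523 mol → 0.22523 mol Ca, 0.22523 mol O.
Al2O3: 30.31/101.961 = 0.29727 mol → 0.59454 mol Al, 0.89181 mol O.
SiO2: 52.68/60.083 = 0.87679 mol → 0.87679 mol Si, 1.75358 mol O.
Total oxygen = 2.94274 mol. Normalization factor = 8/2.94274 = 2.71855.
Si per 8 O = 0.87679 × 2.71855 = 2.384.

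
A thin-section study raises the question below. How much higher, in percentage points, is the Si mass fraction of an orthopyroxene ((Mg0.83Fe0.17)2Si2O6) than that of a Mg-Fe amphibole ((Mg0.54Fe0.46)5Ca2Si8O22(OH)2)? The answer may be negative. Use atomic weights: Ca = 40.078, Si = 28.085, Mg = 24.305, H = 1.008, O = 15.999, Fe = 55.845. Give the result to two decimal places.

1.17 percentage points

Si in (Mg0.83Fe0.17)2Si2O6: molar mass 211.498 g/mol; 2×28.085 = 56.170 g → 26.56 wt%.
Si in (Mg0.54Fe0.46)5Ca2Si8O22(OH)2: molar mass 884.895 g/mol; 8×28.085 = 224.680 g → 25.39 wt%.
Difference = 26.56 − 25.39 = 1.17 percentage points.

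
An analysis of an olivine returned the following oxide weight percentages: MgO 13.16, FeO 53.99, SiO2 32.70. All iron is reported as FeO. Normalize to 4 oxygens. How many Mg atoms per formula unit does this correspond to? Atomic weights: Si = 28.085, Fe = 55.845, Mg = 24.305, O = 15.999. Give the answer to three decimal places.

0.603 Mg apfu

MgO (M=40.304): mol = 0.32652; Mg = 0.32652, O = 0.32652.
FeO (M=71.844): mol = 0.75149; Fe = 0.75149, O = 0.75149.
SiO2 (M=60.083): mol = 0.54425; Si = 0.54425, O = 1.08850.
ΣO = 2.16651; factor = 4/ΣO = 1.84629.
Mg apfu = 0.32652 × 1.84629 = 0.603.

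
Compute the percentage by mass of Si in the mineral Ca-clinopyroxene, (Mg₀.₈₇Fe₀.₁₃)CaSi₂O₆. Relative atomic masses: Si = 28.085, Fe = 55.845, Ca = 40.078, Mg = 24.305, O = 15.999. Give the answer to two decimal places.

25.46 wt%

Molar mass of (Mg₀.₈₇Fe₀.₁₃)CaSi₂O₆: 0.87*24.305 + 0.13*55.845 + 1*40.078 + 2*28.085 + 6*15.999 = 220.647 g/mol.
Mass of Si per formula unit: 2 × 28.085 = 56.170 g.
Weight fraction Si = 56.170 / 220.647 = 0.2546.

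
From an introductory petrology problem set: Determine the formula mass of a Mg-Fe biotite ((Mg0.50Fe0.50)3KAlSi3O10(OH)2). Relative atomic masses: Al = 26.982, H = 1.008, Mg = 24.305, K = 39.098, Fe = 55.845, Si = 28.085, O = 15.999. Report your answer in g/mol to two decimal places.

The formula mass is the sum 1.50·24.305 + 1.50·55.845 + 1·39.098 + 1·26.982 + 3·28.085 + 12·15.999 + 2·1.008.

464.56 g/mol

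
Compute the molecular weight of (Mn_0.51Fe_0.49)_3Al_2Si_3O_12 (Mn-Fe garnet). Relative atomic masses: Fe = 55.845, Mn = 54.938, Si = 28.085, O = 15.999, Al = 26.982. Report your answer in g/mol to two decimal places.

The formula mass is the sum 1.53(54.938) + 1.47(55.845) + 2(26.982) + 3(28.085) + 12(15.999).

496.35 g/mol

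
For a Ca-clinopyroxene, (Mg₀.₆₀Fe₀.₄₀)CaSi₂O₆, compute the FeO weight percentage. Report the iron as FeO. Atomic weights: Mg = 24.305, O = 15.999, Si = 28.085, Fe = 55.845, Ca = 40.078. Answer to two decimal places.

M((Mg₀.₆₀Fe₀.₄₀)CaSi₂O₆) = 229.163 g/mol; M(FeO) = 71.844 g/mol.
Moles FeO per formula unit = 0.40 Fe ÷ 1 = 0.4000.
FeO fraction = (0.4000 × 71.844) / 229.163 = 28.738/229.163 = 0.1254.

12.54 wt%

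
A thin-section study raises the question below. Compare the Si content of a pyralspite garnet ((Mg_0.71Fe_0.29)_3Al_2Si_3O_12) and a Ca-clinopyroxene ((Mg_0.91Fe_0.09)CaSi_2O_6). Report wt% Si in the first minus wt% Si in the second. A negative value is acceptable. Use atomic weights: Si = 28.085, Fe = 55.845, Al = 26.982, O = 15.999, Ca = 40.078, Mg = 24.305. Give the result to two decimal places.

-6.03 percentage points

First mineral: 84.255 g Si in 430.562 g formula = 19.57 wt% Si.
Second mineral: 56.170 g Si in 219.386 g formula = 25.60 wt% Si.
19.57% − 25.60% gives a difference of -6.03 percentage points.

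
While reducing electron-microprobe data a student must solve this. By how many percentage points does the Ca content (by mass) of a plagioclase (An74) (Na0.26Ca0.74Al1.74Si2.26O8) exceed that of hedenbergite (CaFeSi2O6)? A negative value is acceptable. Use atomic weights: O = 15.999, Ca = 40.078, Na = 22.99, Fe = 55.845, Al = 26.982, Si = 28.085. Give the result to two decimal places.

First mineral: 29.658 g Ca in 274.048 g formula = 10.82 wt% Ca.
Second mineral: 40.078 g Ca in 248.087 g formula = 16.15 wt% Ca.
10.82% − 16.15% gives a difference of -5.33 percentage points.

-5.33 percentage points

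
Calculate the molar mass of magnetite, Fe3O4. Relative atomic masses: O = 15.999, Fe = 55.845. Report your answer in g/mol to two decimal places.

Fe: 3 × 55.845 = 167.5350
O: 4 × 15.999 = 63.9960
Summing the contributions gives the formula mass.

231.53 g/mol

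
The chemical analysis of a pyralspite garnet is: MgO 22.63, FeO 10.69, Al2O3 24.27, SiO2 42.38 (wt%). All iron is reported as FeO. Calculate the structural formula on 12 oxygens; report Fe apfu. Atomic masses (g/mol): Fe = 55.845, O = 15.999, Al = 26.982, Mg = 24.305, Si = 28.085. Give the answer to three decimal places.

MgO: 22.63/40.304 = 0.56148 mol → 0.56148 mol Mg, 0.56148 mol O.
FeO: 10.69/71.844 = 0.14879 mol → 0.14879 mol Fe, 0.14879 mol O.
Al2O3: 24.27/101.961 = 0.23803 mol → 0.47606 mol Al, 0.71409 mol O.
SiO2: 42.38/60.083 = 0.70536 mol → 0.70536 mol Si, 1.41072 mol O.
Total oxygen = 2.83508 mol. Normalization factor = 12/2.83508 = 4.23268.
Fe per 12 O = 0.14879 × 4.23268 = 0.630.

0.630 Fe apfu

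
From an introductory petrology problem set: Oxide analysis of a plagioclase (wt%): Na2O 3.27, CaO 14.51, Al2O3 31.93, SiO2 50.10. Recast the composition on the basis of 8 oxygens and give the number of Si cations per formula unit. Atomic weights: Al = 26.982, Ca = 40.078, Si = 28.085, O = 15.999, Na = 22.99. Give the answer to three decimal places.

2.286 Si apfu

Na2O: 3.27/61.979 = 0.05276 mol → 0.10552 mol Na, 0.05276 mol O.
CaO: 14.51/56.077 = 0.25875 mol → 0.25875 mol Ca, 0.25875 mol O.
Al2O3: 31.93/101.961 = 0.31316 mol → 0.62632 mol Al, 0.93948 mol O.
SiO2: 50.10/60.083 = 0.83385 mol → 0.83385 mol Si, 1.66770 mol O.
Total oxygen = 2.91869 mol. Normalization factor = 8/2.91869 = 2.74096.
Si per 8 O = 0.83385 × 2.74096 = 2.286.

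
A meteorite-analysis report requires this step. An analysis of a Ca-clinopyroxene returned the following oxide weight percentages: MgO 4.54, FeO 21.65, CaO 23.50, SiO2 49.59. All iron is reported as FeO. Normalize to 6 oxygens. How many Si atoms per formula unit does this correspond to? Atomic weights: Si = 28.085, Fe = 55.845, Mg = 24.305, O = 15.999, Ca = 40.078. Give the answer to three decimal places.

MgO (M=40.304): mol = 0.11264; Mg = 0.11264, O = 0.11264.
FeO (M=71.844): mol = 0.30135; Fe = 0.30135, O = 0.30135.
CaO (M=56.077): mol = 0.41907; Ca = 0.41907, O = 0.41907.
SiO2 (M=60.083): mol = 0.82536; Si = 0.82536, O = 1.65072.
ΣO = 2.48378; factor = 6/ΣO = 2.41567.
Si apfu = 0.82536 × 2.41567 = 1.994.

1.994 Si apfu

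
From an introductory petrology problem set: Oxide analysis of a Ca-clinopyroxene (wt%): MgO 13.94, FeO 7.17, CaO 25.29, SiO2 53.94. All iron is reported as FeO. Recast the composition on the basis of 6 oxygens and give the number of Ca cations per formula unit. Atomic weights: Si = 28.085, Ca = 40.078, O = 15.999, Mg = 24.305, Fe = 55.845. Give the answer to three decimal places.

1.005 Ca apfu

MgO (M=40.304): mol = 0.34587; Mg = 0.34587, O = 0.34587.
FeO (M=71.844): mol = 0.09980; Fe = 0.09980, O = 0.09980.
CaO (M=56.077): mol = 0.45099; Ca = 0.45099, O = 0.45099.
SiO2 (M=60.083): mol = 0.89776; Si = 0.89776, O = 1.79552.
ΣO = 2.69218; factor = 6/ΣO = 2.22868.
Ca apfu = 0.45099 × 2.22868 = 1.005.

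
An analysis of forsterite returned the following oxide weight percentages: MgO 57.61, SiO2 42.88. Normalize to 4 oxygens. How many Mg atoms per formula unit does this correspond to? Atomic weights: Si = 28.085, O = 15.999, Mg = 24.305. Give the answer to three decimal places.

57.61 wt% MgO ÷ 40.304 g/mol = 1.42939 mol, giving 1.42939 Mg and 1.42939 O.
42.88 wt% SiO2 ÷ 60.083 g/mol = 0.71368 mol, giving 0.71368 Si and 1.42736 O.
Oxygen sums to 2.85675; scaling by 4/2.85675 = 1.40019 puts the formula on 4 O.
Mg: 1.42939 × 1.40019 = 2.001 atoms per formula unit.

2.001 Mg apfu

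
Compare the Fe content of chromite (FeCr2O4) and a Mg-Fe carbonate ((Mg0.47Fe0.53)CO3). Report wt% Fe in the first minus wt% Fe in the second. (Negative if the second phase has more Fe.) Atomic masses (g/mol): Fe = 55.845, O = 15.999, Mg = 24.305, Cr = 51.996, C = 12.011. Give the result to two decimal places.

-4.35 percentage points

Fe in FeCr2O4: molar mass 223.833 g/mol; 1×55.845 = 55.845 g → 24.95 wt%.
Fe in (Mg0.47Fe0.53)CO3: molar mass 101.029 g/mol; 0.53×55.845 = 29.598 g → 29.30 wt%.
Difference = 24.95 − 29.30 = -4.35 percentage points.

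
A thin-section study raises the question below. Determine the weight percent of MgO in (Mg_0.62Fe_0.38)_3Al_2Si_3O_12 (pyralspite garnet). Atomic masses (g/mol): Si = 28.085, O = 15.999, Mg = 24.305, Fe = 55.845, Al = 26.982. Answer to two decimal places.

17.07 wt%

Formula mass = 439.078 g/mol.
1.86 Mg → 1.8600 mol MgO per formula unit; M(MgO) = 40.304, so MgO mass = 74.965 g.
74.965/439.078 × 100 = 17.07 wt%.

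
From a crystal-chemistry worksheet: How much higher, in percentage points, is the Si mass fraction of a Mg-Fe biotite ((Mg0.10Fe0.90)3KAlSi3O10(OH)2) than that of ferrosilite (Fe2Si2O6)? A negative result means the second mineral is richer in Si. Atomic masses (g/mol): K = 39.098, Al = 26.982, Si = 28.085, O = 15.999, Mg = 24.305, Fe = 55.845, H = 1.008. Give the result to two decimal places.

-4.52 percentage points

M((Mg0.10Fe0.90)3KAlSi3O10(OH)2) = 502.412 g/mol, so wt% Si = 84.255/502.412 × 100 = 16.77%.
M(Fe2Si2O6) = 263.854 g/mol, so wt% Si = 56.170/263.854 × 100 = 21.29%.
16.77 − 21.29 = -4.52 pp.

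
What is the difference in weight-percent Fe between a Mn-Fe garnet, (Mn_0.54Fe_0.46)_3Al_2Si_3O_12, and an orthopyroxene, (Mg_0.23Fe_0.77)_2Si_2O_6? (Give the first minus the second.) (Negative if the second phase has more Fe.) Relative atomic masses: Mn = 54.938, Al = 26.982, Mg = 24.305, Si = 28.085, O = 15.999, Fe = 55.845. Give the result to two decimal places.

First mineral: 77.066 g Fe in 496.273 g formula = 15.53 wt% Fe.
Second mineral: 86.001 g Fe in 249.346 g formula = 34.49 wt% Fe.
15.53% − 34.49% gives a difference of -18.96 percentage points.

-18.96 percentage points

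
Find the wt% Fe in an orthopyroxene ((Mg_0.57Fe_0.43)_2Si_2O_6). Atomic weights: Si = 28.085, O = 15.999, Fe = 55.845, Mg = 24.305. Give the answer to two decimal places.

21.07 wt%

Formula mass = 1.14*24.305 + 0.86*55.845 + 2*28.085 + 6*15.999 = 227.898 g/mol, of which 48.027 g is Fe.
So Fe makes up 48.027/227.898 = 0.2107 of the mass, i.e. 21.07%.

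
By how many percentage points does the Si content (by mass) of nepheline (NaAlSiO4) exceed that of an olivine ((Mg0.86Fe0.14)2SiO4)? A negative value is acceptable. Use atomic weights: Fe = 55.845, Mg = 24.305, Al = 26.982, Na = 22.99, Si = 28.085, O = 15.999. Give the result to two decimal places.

0.99 percentage points

Si in NaAlSiO4: molar mass 142.053 g/mol; 1×28.085 = 28.085 g → 19.77 wt%.
Si in (Mg0.86Fe0.14)2SiO4: molar mass 149.522 g/mol; 1×28.085 = 28.085 g → 18.78 wt%.
Difference = 19.77 − 18.78 = 0.99 percentage points.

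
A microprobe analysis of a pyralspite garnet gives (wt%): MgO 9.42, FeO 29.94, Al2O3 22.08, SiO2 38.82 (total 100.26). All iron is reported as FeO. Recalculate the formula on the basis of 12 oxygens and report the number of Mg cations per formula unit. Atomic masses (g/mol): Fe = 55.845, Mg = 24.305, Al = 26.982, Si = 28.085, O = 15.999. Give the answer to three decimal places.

1.082 Mg apfu

9.42 wt% MgO ÷ 40.304 g/mol = 0.23372 mol, giving 0.23372 Mg and 0.23372 O.
29.94 wt% FeO ÷ 71.844 g/mol = 0.41674 mol, giving 0.41674 Fe and 0.41674 O.
22.08 wt% Al2O3 ÷ 101.961 g/mol = 0.21655 mol, giving 0.43310 Al and 0.64965 O.
38.82 wt% SiO2 ÷ 60.083 g/mol = 0.64611 mol, giving 0.64611 Si and 1.29222 O.
Oxygen sums to 2.59233; scaling by 12/2.59233 = 4.62904 puts the formula on 12 O.
Mg: 0.23372 × 4.62904 = 1.082 atoms per formula unit.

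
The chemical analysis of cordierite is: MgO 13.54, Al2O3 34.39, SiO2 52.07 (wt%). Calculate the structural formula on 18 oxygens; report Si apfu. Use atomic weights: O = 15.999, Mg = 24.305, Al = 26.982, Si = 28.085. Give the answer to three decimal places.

MgO: 13.54/40.304 = 0.33595 mol → 0.33595 mol Mg, 0.33595 mol O.
Al2O3: 34.39/101.961 = 0.33729 mol → 0.67458 mol Al, 1.01187 mol O.
SiO2: 52.07/60.083 = 0.86663 mol → 0.86663 mol Si, 1.73326 mol O.
Total oxygen = 3.08108 mol. Normalization factor = 18/3.08108 = 5.84211.
Si per 18 O = 0.86663 × 5.84211 = 5.063.

5.063 Si apfu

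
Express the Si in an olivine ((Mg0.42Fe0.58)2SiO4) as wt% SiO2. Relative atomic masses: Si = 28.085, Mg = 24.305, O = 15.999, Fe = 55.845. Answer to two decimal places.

M((Mg0.42Fe0.58)2SiO4) = 177.277 g/mol; M(SiO2) = 60.083 g/mol.
Moles SiO2 per formula unit = 1 Si ÷ 1 = 1.0000.
SiO2 fraction = (1.0000 × 60.083) / 177.277 = 60.083/177.277 = 0.3389.

33.89 wt%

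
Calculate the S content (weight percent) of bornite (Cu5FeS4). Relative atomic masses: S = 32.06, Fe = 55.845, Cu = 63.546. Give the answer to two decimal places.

Formula mass = 5*63.546 + 1*55.845 + 4*32.06 = 501.815 g/mol, of which 128.240 g is S.
So S makes up 128.240/501.815 = 0.2556 of the mass, i.e. 25.56%.

25.56 weight percent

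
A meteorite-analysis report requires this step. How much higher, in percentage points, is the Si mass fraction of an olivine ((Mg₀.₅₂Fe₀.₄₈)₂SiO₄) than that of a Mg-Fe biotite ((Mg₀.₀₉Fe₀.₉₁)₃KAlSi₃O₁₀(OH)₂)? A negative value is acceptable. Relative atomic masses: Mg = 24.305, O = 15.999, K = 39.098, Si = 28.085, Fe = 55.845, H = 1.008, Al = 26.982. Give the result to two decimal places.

First mineral: 28.085 g Si in 170.969 g formula = 16.43 wt% Si.
Second mineral: 84.255 g Si in 503.358 g formula = 16.74 wt% Si.
16.43% − 16.74% gives a difference of -0.31 percentage points.

-0.31 percentage points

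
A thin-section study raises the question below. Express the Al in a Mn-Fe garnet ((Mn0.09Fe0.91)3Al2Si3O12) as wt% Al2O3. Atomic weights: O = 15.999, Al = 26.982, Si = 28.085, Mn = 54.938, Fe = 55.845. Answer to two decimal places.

20.49 wt%

Formula mass = 497.497 g/mol.
2 Al → 1.0000 mol Al2O3 per formula unit; M(Al2O3) = 101.961, so Al2O3 mass = 101.961 g.
101.961/497.497 × 100 = 20.49 wt%.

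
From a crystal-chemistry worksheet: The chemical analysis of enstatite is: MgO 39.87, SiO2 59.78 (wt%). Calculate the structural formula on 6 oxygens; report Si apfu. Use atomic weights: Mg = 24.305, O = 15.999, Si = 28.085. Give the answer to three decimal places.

2.004 Si apfu

MgO: 39.87/40.304 = 0.98923 mol → 0.98923 mol Mg, 0.98923 mol O.
SiO2: 59.78/60.083 = 0.99496 mol → 0.99496 mol Si, 1.98992 mol O.
Total oxygen = 2.97915 mol. Normalization factor = 6/2.97915 = 2.01400.
Si per 6 O = 0.99496 × 2.01400 = 2.004.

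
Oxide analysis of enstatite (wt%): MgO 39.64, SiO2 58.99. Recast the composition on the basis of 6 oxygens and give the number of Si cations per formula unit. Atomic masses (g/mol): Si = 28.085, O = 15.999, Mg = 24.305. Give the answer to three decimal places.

1.999 Si apfu

MgO: 39.64/40.304 = 0.98353 mol → 0.98353 mol Mg, 0.98353 mol O.
SiO2: 58.99/60.083 = 0.98181 mol → 0.98181 mol Si, 1.96362 mol O.
Total oxygen = 2.94715 mol. Normalization factor = 6/2.94715 = 2.03587.
Si per 6 O = 0.98181 × 2.03587 = 1.999.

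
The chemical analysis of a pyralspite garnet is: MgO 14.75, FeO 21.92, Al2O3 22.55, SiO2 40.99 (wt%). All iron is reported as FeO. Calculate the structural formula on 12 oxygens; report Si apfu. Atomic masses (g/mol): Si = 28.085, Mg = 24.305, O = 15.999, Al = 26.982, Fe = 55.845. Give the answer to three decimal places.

14.75 wt% MgO ÷ 40.304 g/mol = 0.36597 mol, giving 0.36597 Mg and 0.36597 O.
21.92 wt% FeO ÷ 71.844 g/mol = 0.30511 mol, giving 0.30511 Fe and 0.30511 O.
22.55 wt% Al2O3 ÷ 101.961 g/mol = 0.22116 mol, giving 0.44232 Al and 0.66348 O.
40.99 wt% SiO2 ÷ 60.083 g/mol = 0.68222 mol, giving 0.68222 Si and 1.36444 O.
Oxygen sums to 2.69900; scaling by 12/2.69900 = 4.44609 puts the formula on 12 O.
Si: 0.68222 × 4.44609 = 3.033 atoms per formula unit.

3.033 Si apfu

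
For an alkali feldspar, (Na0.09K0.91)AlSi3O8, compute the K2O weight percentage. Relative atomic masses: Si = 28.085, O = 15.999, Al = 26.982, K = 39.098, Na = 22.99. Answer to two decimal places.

M((Na0.09K0.91)AlSi3O8) = 276.877 g/mol; M(K2O) = 94.195 g/mol.
Moles K2O per formula unit = 0.91 K ÷ 2 = 0.4550.
K2O fraction = (0.4550 × 94.195) / 276.877 = 42.859/276.877 = 0.1548.

15.48 wt%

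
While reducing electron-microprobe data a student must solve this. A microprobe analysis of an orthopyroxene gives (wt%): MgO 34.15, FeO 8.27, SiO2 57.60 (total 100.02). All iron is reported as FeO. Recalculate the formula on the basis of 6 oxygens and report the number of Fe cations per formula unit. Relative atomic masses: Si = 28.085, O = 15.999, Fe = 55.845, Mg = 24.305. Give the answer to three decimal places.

MgO (M=40.304): mol = 0.84731; Mg = 0.84731, O = 0.84731.
FeO (M=71.844): mol = 0.11511; Fe = 0.11511, O = 0.11511.
SiO2 (M=60.083): mol = 0.95867; Si = 0.95867, O = 1.91734.
ΣO = 2.87976; factor = 6/ΣO = 2.08351.
Fe apfu = 0.11511 × 2.08351 = 0.240.

0.240 Fe apfu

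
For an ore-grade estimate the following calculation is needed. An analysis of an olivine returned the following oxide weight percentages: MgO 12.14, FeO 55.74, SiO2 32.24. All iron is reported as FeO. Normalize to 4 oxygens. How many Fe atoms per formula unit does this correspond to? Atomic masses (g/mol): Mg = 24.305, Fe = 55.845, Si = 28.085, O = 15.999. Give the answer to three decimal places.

1.443 Fe apfu

MgO (M=40.304): mol = 0.30121; Mg = 0.30121, O = 0.30121.
FeO (M=71.844): mol = 0.77585; Fe = 0.77585, O = 0.77585.
SiO2 (M=60.083): mol = 0.53659; Si = 0.53659, O = 1.07318.
ΣO = 2.15024; factor = 4/ΣO = 1.86026.
Fe apfu = 0.77585 × 1.86026 = 1.443.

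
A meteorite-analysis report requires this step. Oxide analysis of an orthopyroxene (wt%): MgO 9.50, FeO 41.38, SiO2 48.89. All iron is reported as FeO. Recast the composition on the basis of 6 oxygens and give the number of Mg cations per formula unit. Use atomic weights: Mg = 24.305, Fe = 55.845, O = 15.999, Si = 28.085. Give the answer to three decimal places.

0.580 Mg apfu

MgO (M=40.304): mol = 0.23571; Mg = 0.23571, O = 0.23571.
FeO (M=71.844): mol = 0.57597; Fe = 0.57597, O = 0.57597.
SiO2 (M=60.083): mol = 0.81371; Si = 0.81371, O = 1.62742.
ΣO = 2.43910; factor = 6/ΣO = 2.45992.
Mg apfu = 0.23571 × 2.45992 = 0.580.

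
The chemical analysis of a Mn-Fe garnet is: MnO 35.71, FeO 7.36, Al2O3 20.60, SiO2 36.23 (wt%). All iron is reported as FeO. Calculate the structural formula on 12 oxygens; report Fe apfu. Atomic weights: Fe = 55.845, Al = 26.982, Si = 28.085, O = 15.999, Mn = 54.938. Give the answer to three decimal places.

MnO (M=70.937): mol = 0.50340; Mn = 0.50340, O = 0.50340.
FeO (M=71.844): mol = 0.10244; Fe = 0.10244, O = 0.10244.
Al2O3 (M=101.961): mol = 0.20204; Al = 0.40408, O = 0.60612.
SiO2 (M=60.083): mol = 0.60300; Si = 0.60300, O = 1.20600.
ΣO = 2.41796; factor = 12/ΣO = 4.96286.
Fe apfu = 0.10244 × 4.96286 = 0.508.

0.508 Fe apfu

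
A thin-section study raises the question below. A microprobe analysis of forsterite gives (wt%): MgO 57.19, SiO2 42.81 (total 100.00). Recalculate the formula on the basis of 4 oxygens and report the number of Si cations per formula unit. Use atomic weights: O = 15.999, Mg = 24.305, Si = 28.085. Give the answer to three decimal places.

1.002 Si apfu

57.19 wt% MgO ÷ 40.304 g/mol = 1.41897 mol, giving 1.41897 Mg and 1.41897 O.
42.81 wt% SiO2 ÷ 60.083 g/mol = 0.71251 mol, giving 0.71251 Si and 1.42502 O.
Oxygen sums to 2.84399; scaling by 4/2.84399 = 1.40647 puts the formula on 4 O.
Si: 0.71251 × 1.40647 = 1.002 atoms per formula unit.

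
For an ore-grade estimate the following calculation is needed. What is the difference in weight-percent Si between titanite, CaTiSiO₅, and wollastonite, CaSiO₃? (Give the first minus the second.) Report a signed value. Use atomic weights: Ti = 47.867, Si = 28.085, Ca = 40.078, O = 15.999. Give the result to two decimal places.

Si in CaTiSiO₅: molar mass 196.025 g/mol; 1×28.085 = 28.085 g → 14.33 wt%.
Si in CaSiO₃: molar mass 116.160 g/mol; 1×28.085 = 28.085 g → 24.18 wt%.
Difference = 14.33 − 24.18 = -9.85 percentage points.

-9.85 percentage points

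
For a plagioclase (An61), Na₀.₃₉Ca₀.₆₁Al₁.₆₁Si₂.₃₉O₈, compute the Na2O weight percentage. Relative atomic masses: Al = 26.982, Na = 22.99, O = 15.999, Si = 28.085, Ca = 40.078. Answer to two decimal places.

4.44 wt%

Formula mass = 271.970 g/mol.
0.39 Na → 0.1950 mol Na2O per formula unit; M(Na2O) = 61.979, so Na2O mass = 12.086 g.
12.086/271.970 × 100 = 4.44 wt%.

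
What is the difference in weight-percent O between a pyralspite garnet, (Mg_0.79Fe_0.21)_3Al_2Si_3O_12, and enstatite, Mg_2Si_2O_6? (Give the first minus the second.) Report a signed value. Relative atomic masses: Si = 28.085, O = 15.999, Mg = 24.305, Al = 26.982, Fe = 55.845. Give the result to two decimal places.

First mineral: 191.988 g O in 422.992 g formula = 45.39 wt% O.
Second mineral: 95.994 g O in 200.774 g formula = 47.81 wt% O.
45.39% − 47.81% gives a difference of -2.42 percentage points.

-2.42 percentage points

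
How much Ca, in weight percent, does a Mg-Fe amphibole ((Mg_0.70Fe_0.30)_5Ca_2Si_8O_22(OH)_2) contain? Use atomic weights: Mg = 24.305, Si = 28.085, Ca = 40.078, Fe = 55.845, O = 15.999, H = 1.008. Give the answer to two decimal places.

9.32 weight percent

M((Mg_0.70Fe_0.30)_5Ca_2Si_8O_22(OH)_2) = 859.663 g/mol.
Ca contributes 2 × 40.078 = 80.156 g per mole.
80.156/859.663 = 0.0932 → 9.32%.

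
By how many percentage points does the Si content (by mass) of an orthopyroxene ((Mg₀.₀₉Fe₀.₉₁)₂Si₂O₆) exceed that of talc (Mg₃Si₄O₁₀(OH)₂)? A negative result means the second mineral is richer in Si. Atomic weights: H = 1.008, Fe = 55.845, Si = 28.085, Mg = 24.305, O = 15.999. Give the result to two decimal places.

-7.86 percentage points

First mineral: 56.170 g Si in 258.177 g formula = 21.76 wt% Si.
Second mineral: 112.340 g Si in 379.259 g formula = 29.62 wt% Si.
21.76% − 29.62% gives a difference of -7.86 percentage points.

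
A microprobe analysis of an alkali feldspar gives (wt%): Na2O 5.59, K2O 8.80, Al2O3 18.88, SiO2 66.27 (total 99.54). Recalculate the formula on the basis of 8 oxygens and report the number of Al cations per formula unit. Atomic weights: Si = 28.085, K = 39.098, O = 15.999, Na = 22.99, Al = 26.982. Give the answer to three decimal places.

Na2O: 5.59/61.979 = 0.09019 mol → 0.18038 mol Na, 0.09019 mol O.
K2O: 8.80/94.195 = 0.09342 mol → 0.18684 mol K, 0.09342 mol O.
Al2O3: 18.88/101.961 = 0.18517 mol → 0.37034 mol Al, 0.55551 mol O.
SiO2: 66.27/60.083 = 1.10297 mol → 1.10297 mol Si, 2.20594 mol O.
Total oxygen = 2.94506 mol. Normalization factor = 8/2.94506 = 2.71641.
Al per 8 O = 0.37034 × 2.71641 = 1.006.

1.006 Al apfu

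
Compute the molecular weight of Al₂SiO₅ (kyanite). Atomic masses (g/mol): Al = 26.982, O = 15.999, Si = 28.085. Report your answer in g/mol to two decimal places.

162.04 g/mol

M = 2(26.982) + 1(28.085) + 5(15.999)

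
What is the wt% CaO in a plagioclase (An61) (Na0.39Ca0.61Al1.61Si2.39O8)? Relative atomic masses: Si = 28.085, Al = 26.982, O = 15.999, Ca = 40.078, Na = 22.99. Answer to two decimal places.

12.58 wt%

Formula mass = 271.970 g/mol.
0.61 Ca → 0.6100 mol CaO per formula unit; M(CaO) = 56.077, so CaO mass = 34.207 g.
34.207/271.970 × 100 = 12.58 wt%.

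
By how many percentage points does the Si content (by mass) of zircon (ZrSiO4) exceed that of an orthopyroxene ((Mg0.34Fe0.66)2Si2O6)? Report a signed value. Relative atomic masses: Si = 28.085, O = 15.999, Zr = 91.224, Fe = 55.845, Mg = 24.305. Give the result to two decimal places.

-7.85 percentage points

Si in ZrSiO4: molar mass 183.305 g/mol; 1×28.085 = 28.085 g → 15.32 wt%.
Si in (Mg0.34Fe0.66)2Si2O6: molar mass 242.407 g/mol; 2×28.085 = 56.170 g → 23.17 wt%.
Difference = 15.32 − 23.17 = -7.85 percentage points.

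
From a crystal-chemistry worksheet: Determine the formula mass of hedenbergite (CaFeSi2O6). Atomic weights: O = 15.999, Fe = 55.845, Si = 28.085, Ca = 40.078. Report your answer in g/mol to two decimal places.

The formula mass is the sum 1·40.078 + 1·55.845 + 2·28.085 + 6·15.999.

248.09 g/mol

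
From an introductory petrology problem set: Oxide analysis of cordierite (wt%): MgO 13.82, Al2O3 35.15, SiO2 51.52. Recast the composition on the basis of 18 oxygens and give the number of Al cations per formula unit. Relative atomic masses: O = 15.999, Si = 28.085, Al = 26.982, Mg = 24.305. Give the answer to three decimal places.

4.014 Al apfu

MgO: 13.82/40.304 = 0.34289 mol → 0.34289 mol Mg, 0.34289 mol O.
Al2O3: 35.15/101.961 = 0.34474 mol → 0.68948 mol Al, 1.03422 mol O.
SiO2: 51.52/60.083 = 0.85748 mol → 0.85748 mol Si, 1.71496 mol O.
Total oxygen = 3.09207 mol. Normalization factor = 18/3.09207 = 5.82134.
Al per 18 O = 0.68948 × 5.82134 = 4.014.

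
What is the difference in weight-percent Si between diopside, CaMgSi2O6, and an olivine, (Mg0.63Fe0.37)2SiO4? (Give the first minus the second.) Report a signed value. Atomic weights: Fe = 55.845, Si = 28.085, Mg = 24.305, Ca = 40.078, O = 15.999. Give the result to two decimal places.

Si in CaMgSi2O6: molar mass 216.547 g/mol; 2×28.085 = 56.170 g → 25.94 wt%.
Si in (Mg0.63Fe0.37)2SiO4: molar mass 164.031 g/mol; 1×28.085 = 28.085 g → 17.12 wt%.
Difference = 25.94 − 17.12 = 8.82 percentage points.

8.82 percentage points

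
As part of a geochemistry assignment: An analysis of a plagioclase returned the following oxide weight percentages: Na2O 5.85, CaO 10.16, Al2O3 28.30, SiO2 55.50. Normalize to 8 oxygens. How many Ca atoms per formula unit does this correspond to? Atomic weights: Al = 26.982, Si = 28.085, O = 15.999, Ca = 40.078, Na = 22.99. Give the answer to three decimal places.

Na2O (M=61.979): mol = 0.09439; Na = 0.18878, O = 0.09439.
CaO (M=56.077): mol = 0.18118; Ca = 0.18118, O = 0.18118.
Al2O3 (M=101.961): mol = 0.27756; Al = 0.55512, O = 0.83268.
SiO2 (M=60.083): mol = 0.92372; Si = 0.92372, O = 1.84744.
ΣO = 2.95569; factor = 8/ΣO = 2.70664.
Ca apfu = 0.18118 × 2.70664 = 0.490.

0.490 Ca apfu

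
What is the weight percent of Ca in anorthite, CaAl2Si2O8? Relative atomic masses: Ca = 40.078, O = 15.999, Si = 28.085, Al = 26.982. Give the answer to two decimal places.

Molar mass of CaAl2Si2O8: 1×40.078 + 2×26.982 + 2×28.085 + 8×15.999 = 278.204 g/mol.
Mass of Ca per formula unit: 1 × 40.078 = 40.078 g.
Weight fraction Ca = 40.078 / 278.204 = 0.1441.

14.41 wt%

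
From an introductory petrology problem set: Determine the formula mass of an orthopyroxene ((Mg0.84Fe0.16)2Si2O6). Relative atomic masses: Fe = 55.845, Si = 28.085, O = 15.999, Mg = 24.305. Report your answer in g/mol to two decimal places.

210.87 g/mol

M = 1.68(24.305) + 0.32(55.845) + 2(28.085) + 6(15.999)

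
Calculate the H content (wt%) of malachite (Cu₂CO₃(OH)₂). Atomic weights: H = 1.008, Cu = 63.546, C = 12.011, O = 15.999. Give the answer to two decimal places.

M(Cu₂CO₃(OH)₂) = 221.114 g/mol.
H contributes 2 × 1.008 = 2.016 g per mole.
2.016/221.114 = 0.0091 → 0.91%.

0.91 wt%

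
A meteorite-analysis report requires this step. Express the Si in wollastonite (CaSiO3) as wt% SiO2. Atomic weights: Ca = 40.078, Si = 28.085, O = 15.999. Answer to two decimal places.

51.72 wt%

Molar mass of CaSiO3 = 1·40.078 + 1·28.085 + 3·15.999 = 116.160 g/mol.
Each formula unit contains 1 Si, equivalent to 1/1 = 1.0000 mol SiO2.
M(SiO2) = 1×28.085 + 2×15.999 = 60.083 g/mol.
Mass of SiO2 per formula unit = 1.0000 × 60.083 = 60.083 g.
SiO2 wt% = 60.083 / 116.160 × 100 = 51.72%.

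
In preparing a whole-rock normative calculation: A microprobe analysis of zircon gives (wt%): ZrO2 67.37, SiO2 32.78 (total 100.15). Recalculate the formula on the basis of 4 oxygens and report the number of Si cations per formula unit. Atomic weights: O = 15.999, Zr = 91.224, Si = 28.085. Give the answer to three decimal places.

ZrO2 (M=123.222): mol = 0.54674; Zr = 0.54674, O = 1.09348.
SiO2 (M=60.083): mol = 0.54558; Si = 0.54558, O = 1.09116.
ΣO = 2.18464; factor = 4/ΣO = 1.83097.
Si apfu = 0.54558 × 1.83097 = 0.999.

0.999 Si apfu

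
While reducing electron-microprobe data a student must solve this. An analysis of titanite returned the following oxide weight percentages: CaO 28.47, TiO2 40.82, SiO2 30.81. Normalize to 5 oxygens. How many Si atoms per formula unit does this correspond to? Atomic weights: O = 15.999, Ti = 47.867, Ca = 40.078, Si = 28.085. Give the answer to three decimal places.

1.003 Si apfu

CaO (M=56.077): mol = 0.50769; Ca = 0.50769, O = 0.50769.
TiO2 (M=79.865): mol = 0.51111; Ti = 0.51111, O = 1.02222.
SiO2 (M=60.083): mol = 0.51279; Si = 0.51279, O = 1.02558.
ΣO = 2.55549; factor = 5/ΣO = 1.95657.
Si apfu = 0.51279 × 1.95657 = 1.003.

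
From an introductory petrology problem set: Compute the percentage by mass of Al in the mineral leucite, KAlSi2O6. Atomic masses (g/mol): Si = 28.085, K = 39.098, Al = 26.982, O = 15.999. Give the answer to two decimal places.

Formula mass = 1×39.098 + 1×26.982 + 2×28.085 + 6×15.999 = 218.244 g/mol, of which 26.982 g is Al.
So Al makes up 26.982/218.244 = 0.1236 of the mass, i.e. 12.36%.

12.36 mass %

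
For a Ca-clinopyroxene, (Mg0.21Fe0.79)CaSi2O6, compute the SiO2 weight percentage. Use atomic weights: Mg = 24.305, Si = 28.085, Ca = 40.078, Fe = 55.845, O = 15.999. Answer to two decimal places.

M((Mg0.21Fe0.79)CaSi2O6) = 241.464 g/mol; M(SiO2) = 60.083 g/mol.
Moles SiO2 per formula unit = 2 Si ÷ 1 = 2.0000.
SiO2 fraction = (2.0000 × 60.083) / 241.464 = 120.166/241.464 = 0.4977.

49.77 wt%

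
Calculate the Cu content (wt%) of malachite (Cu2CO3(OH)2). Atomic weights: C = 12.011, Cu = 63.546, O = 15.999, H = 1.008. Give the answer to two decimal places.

57.48 wt%

Formula mass = 2·63.546 + 1·12.011 + 5·15.999 + 2·1.008 = 221.114 g/mol, of which 127.092 g is Cu.
So Cu makes up 127.092/221.114 = 0.5748 of the mass, i.e. 57.48%.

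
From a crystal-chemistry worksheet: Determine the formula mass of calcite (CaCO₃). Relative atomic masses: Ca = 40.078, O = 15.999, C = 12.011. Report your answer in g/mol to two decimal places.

100.09 g/mol

Ca: 1 × 40.078 = 40.0780
C: 1 × 12.011 = 12.0110
O: 3 × 15.999 = 47.9970
Summing the contributions gives the formula mass.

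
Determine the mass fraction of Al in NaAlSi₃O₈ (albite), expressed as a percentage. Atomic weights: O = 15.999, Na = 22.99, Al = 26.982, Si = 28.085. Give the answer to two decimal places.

Formula mass = 1×22.99 + 1×26.982 + 3×28.085 + 8×15.999 = 262.219 g/mol, of which 26.982 g is Al.
So Al makes up 26.982/262.219 = 0.1029 of the mass, i.e. 10.29%.

10.29 weight percent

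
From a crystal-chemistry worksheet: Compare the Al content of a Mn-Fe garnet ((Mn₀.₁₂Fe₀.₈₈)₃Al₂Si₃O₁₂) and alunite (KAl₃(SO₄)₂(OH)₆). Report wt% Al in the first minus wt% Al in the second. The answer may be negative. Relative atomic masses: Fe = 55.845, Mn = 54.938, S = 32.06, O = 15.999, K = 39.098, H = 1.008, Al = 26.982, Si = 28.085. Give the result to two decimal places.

M((Mn₀.₁₂Fe₀.₈₈)₃Al₂Si₃O₁₂) = 497.415 g/mol, so wt% Al = 53.964/497.415 × 100 = 10.85%.
M(KAl₃(SO₄)₂(OH)₆) = 414.198 g/mol, so wt% Al = 80.946/414.198 × 100 = 19.54%.
10.85 − 19.54 = -8.69 pp.

-8.69 percentage points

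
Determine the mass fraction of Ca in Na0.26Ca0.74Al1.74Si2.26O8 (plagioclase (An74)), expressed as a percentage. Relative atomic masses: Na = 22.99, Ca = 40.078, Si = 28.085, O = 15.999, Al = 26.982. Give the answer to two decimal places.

Formula mass = 0.26×22.99 + 0.74×40.078 + 1.74×26.982 + 2.26×28.085 + 8×15.999 = 274.048 g/mol, of which 29.658 g is Ca.
So Ca makes up 29.658/274.048 = 0.1082 of the mass, i.e. 10.82%.

10.82 weight percent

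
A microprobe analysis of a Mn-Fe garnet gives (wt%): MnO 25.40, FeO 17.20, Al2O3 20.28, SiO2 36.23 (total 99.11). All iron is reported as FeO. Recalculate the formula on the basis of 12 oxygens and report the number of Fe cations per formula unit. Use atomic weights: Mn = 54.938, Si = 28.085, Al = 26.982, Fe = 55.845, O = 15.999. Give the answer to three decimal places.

MnO: 25.40/70.937 = 0.35806 mol → 0.35806 mol Mn, 0.35806 mol O.
FeO: 17.20/71.844 = 0.23941 mol → 0.23941 mol Fe, 0.23941 mol O.
Al2O3: 20.28/101.961 = 0.19890 mol → 0.39780 mol Al, 0.59670 mol O.
SiO2: 36.23/60.083 = 0.60300 mol → 0.60300 mol Si, 1.20600 mol O.
Total oxygen = 2.40017 mol. Normalization factor = 12/2.40017 = 4.99965.
Fe per 12 O = 0.23941 × 4.99965 = 1.197.

1.197 Fe apfu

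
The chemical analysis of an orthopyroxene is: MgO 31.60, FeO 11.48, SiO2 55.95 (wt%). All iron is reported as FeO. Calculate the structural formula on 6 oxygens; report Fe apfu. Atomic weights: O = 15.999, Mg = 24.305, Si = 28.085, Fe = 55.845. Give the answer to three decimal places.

0.342 Fe apfu

MgO (M=40.304): mol = 0.78404; Mg = 0.78404, O = 0.78404.
FeO (M=71.844): mol = 0.15979; Fe = 0.15979, O = 0.15979.
SiO2 (M=60.083): mol = 0.93121; Si = 0.93121, O = 1.86242.
ΣO = 2.80625; factor = 6/ΣO = 2.13808.
Fe apfu = 0.15979 × 2.13808 = 0.342.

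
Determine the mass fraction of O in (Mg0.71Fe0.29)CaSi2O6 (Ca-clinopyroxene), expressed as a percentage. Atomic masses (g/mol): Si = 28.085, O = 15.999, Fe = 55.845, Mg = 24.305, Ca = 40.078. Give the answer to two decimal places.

M((Mg0.71Fe0.29)CaSi2O6) = 225.694 g/mol.
O contributes 6 × 15.999 = 95.994 g per mole.
95.994/225.694 = 0.4253 → 42.53%.

42.53 wt%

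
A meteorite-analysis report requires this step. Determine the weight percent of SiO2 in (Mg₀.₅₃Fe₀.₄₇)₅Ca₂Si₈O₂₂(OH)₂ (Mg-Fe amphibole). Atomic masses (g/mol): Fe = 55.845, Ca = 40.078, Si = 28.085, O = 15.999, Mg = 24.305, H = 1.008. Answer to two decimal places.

54.22 wt%

Formula mass = 886.472 g/mol.
8 Si → 8.0000 mol SiO2 per formula unit; M(SiO2) = 60.083, so SiO2 mass = 480.664 g.
480.664/886.472 × 100 = 54.22 wt%.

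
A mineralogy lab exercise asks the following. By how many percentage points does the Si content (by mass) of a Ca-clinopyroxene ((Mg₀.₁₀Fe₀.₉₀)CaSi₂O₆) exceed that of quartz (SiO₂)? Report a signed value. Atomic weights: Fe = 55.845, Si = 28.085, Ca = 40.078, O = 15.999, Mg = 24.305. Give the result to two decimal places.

M((Mg₀.₁₀Fe₀.₉₀)CaSi₂O₆) = 244.933 g/mol, so wt% Si = 56.170/244.933 × 100 = 22.93%.
M(SiO₂) = 60.083 g/mol, so wt% Si = 28.085/60.083 × 100 = 46.74%.
22.93 − 46.74 = -23.81 pp.

-23.81 percentage points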